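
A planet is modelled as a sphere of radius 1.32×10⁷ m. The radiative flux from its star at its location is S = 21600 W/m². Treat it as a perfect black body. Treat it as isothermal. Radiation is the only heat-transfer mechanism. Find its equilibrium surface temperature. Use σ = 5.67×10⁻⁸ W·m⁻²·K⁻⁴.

At equilibrium, absorbed power = emitted power.
Absorbing cross-section = πr² = 5.474×10¹⁴ m²; emitting surface = 4πr² = 2.190×10¹⁵ m² (ratio 4).
S·A_cross = εσ·A_surf·T⁴  ⇒  T⁴ = S/(4σ).
T⁴ = 1.00·21600/(4·5.67×10⁻⁸) = 9.524×10¹⁰ K⁴.
T = (9.524×10¹⁰)^(1/4).

T ≈ 556 K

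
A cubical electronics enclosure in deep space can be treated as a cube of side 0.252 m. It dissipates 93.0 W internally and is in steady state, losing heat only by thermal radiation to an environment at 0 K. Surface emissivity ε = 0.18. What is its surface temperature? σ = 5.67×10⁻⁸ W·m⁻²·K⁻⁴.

T ≈ 393 K

Steady state: internal power = radiated power, P = εσA T⁴.
Radiating area A = 6L² = 0.3810 m².
T⁴ = P/(εσA) = 93.0/(0.18·5.67×10⁻⁸·0.3810) = 2.392×10¹⁰ K⁴.
T = (2.392×10¹⁰)^(1/4).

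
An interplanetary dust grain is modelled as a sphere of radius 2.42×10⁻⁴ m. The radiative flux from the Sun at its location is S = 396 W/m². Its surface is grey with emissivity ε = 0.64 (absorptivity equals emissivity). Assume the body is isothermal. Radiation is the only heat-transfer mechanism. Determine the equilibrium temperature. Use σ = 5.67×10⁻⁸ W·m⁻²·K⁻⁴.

T ≈ 204 K

At equilibrium, absorbed power = emitted power.
Absorbing cross-section = πr² = 1.840×10⁻⁷ m²; emitting surface = 4πr² = 7.359×10⁻⁷ m² (ratio 4).
εS·A_cross = εσ·A_surf·T⁴  ⇒  T⁴ = S/(4σ)   (ε cancels).
T⁴ = 396/(4·5.67×10⁻⁸) = 1.746×10⁹ K⁴.
T = (1.746×10⁹)^(1/4).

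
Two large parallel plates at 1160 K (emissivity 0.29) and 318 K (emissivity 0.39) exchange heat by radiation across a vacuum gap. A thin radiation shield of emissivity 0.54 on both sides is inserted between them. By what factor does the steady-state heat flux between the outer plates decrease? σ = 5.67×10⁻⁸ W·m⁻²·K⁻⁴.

factor ≈ 1.54

Without shield: q₀ = σΔ(T⁴)/(1/ε₁+1/ε₂−1) with denominator 5.012.
With shield the two gaps are in series; the resistances add: (1/ε₁+1/ε_s−1)+(1/ε_s+1/ε₂−1) = 4.300+3.416 = 7.716.
Heat-flux ratio q₀/q = 7.716/5.012.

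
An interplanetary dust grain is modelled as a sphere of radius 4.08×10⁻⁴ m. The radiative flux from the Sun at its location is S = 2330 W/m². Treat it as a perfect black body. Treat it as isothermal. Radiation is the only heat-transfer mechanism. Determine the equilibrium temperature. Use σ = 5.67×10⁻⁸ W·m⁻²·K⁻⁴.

At equilibrium, absorbed power = emitted power.
Absorbing cross-section = πr² = 5.230×10⁻⁷ m²; emitting surface = 4πr² = 2.092×10⁻⁶ m² (ratio 4).
S·A_cross = εσ·A_surf·T⁴  ⇒  T⁴ = S/(4σ).
T⁴ = 1.00·2330/(4·5.67×10⁻⁸) = 1.027×10¹⁰ K⁴.
T = (1.027×10¹⁰)^(1/4).

T ≈ 318 K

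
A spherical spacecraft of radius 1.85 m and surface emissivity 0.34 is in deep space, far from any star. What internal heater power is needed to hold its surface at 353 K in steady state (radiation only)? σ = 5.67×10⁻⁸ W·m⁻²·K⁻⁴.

P ≈ 12900 W

P = εσ·4πr²·T⁴.
4πr² = 43.01 m²; T⁴ = 1.553×10¹⁰ K⁴.
P = 0.34·5.67×10⁻⁸·43.01·1.553×10¹⁰.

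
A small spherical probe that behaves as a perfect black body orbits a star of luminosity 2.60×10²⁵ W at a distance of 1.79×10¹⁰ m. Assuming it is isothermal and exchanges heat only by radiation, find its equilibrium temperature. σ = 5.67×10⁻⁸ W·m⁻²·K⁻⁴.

First find the stellar flux at distance d: S = L/(4πd²) = 2.60×10²⁵/(4π·(1.79×10¹⁰)²) = 6457 W/m².
For an isothermal sphere, absorbed (1−a)S·πr² = emitted σ·4πr²·T⁴, so T⁴ = (1−a)S/(4σ).
T⁴ = 1.00·6457/(4·5.67×10⁻⁸) = 2.847×10¹⁰ K⁴.

T ≈ 411 K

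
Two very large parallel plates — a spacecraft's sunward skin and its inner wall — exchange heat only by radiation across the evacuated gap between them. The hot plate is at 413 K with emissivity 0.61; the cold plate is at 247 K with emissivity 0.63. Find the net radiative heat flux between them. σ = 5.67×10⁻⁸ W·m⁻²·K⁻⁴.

q ≈ 646 W/m²

For two infinite grey parallel plates, q = σ(T₁⁴ − T₂⁴)/(1/ε₁ + 1/ε₂ − 1).
T₁⁴ − T₂⁴ = 2.909×10¹⁰ − 3.722×10⁹ = 2.537×10¹⁰ K⁴.
1/ε₁ + 1/ε₂ − 1 = 1.639 + 1.587 − 1 = 2.227.
q = 5.67×10⁻⁸ × 2.537×10¹⁰ / 2.227.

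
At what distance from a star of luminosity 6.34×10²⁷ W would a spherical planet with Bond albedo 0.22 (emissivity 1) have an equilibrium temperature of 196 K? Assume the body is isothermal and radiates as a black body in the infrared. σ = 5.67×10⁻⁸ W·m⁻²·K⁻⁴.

For an isothermal black-emitting sphere, (1−a)S·πr² = σ·4πr²·T⁴ ⇒ S = 4σT⁴/(1−a).
S = 4·5.67×10⁻⁸·(196)⁴/0.780 = 429.1 W/m².
Flux falls as S = L/(4πd²), so d = √(L/(4πS)) = √(6.34×10²⁷/(4π·429.1)).

d ≈ 1.08×10¹² m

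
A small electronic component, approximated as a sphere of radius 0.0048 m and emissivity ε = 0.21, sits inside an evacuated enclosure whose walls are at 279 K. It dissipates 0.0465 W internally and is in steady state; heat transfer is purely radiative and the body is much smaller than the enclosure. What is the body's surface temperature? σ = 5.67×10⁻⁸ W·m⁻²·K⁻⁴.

For a small grey body in a large enclosure, net radiated power = εσA(T⁴ − T_w⁴).
Steady state: P = εσA(T⁴ − T_w⁴) with A = 4πr² = 2.895×10⁻⁴ m².
T⁴ = P/(εσA) + T_w⁴ = 0.0465/(0.21·5.67×10⁻⁸·2.895×10⁻⁴) + (279)⁴
    = 1.349×10¹⁰ + 6.059×10⁹ = 1.955×10¹⁰ K⁴.

T ≈ 374 K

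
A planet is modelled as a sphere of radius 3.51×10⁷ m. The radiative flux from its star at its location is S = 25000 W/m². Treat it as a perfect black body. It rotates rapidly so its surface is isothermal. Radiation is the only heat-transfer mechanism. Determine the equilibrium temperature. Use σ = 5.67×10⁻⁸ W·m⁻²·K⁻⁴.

At equilibrium, absorbed power = emitted power.
Absorbing cross-section = πr² = 3.870×10¹⁵ m²; emitting surface = 4πr² = 1.548×10¹⁶ m² (ratio 4).
S·A_cross = εσ·A_surf·T⁴  ⇒  T⁴ = S/(4σ).
T⁴ = 1.00·25000/(4·5.67×10⁻⁸) = 1.102×10¹¹ K⁴.
T = (1.102×10¹¹)^(1/4).

T ≈ 576 K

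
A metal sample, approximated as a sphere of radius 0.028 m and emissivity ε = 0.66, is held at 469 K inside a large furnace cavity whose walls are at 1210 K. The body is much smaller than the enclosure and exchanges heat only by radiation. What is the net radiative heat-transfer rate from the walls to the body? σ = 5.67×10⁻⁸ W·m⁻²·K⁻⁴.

P_net ≈ 772 W

For a small grey body in a large enclosure: P_net = εσA(T_body⁴ − T_wall⁴).
A = 4πr² = 0.009852 m²; T_body⁴ − T_wall⁴ = 4.838×10¹⁰ − 2.144×10¹² = -2.095×10¹² K⁴.
|P_net| = 0.66·5.67×10⁻⁸·0.009852·2.095×10¹².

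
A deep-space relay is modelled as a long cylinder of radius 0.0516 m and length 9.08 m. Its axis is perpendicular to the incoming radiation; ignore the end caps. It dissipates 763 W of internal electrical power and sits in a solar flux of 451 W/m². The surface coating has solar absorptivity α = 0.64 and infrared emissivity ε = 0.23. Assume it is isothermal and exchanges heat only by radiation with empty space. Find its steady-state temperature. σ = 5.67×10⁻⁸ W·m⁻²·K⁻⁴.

T ≈ 405 K

At steady state, absorbed solar power + internal power = radiated power.
Absorbed: α·S·A_cross = 0.64·451·0.9371 = 270.5 W (cross-section 2rL).
Total input = 270.5 + 763 = 1033 W.
Radiated: εσ·A_surf·T⁴ with A_surf = 2πrL = 2.944 m².
T⁴ = 1033/(0.23·5.67×10⁻⁸·2.944) = 2.692×10¹⁰ K⁴.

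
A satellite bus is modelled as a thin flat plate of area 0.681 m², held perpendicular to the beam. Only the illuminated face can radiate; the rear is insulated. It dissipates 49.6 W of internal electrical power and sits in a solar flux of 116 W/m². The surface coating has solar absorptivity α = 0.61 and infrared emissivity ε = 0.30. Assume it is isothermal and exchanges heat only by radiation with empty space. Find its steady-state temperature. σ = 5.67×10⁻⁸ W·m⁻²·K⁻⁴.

At steady state, absorbed solar power + internal power = radiated power.
Absorbed: α·S·A_cross = 0.61·116·0.6810 = 48.19 W (cross-section A).
Total input = 48.19 + 49.6 = 97.79 W.
Radiated: εσ·A_surf·T⁴ with A_surf = A = 0.6810 m².
T⁴ = 97.79/(0.30·5.67×10⁻⁸·0.6810) = 8.442×10⁹ K⁴.

T ≈ 303 K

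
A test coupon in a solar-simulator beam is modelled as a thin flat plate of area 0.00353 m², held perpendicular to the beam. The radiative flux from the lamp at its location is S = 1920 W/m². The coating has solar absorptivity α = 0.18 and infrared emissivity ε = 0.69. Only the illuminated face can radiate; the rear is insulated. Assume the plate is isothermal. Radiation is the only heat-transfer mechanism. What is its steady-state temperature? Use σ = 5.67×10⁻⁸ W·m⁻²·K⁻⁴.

At equilibrium, absorbed power = emitted power.
Absorbing cross-section = A = 0.003530 m²; emitting surface = A = 0.003530 m² (ratio 1).
αS·A_cross = εσ·A_surf·T⁴  ⇒  T⁴ = αS/(ε·1σ).
T⁴ = 0.180·1920/(0.69·1·5.67×10⁻⁸) = 8.834×10⁹ K⁴.
T = (8.834×10⁹)^(1/4).

T ≈ 307 K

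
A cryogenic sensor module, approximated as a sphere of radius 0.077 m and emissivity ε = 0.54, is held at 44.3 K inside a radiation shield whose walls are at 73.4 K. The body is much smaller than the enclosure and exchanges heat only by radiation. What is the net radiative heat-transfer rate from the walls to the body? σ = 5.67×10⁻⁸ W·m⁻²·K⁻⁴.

For a small grey body in a large enclosure: P_net = εσA(T_body⁴ − T_wall⁴).
A = 4πr² = 0.07451 m²; T_body⁴ − T_wall⁴ = 3.851×10⁶ − 2.903×10⁷ = -2.517×10⁷ K⁴.
|P_net| = 0.54·5.67×10⁻⁸·0.07451·2.517×10⁷.

P_net ≈ 0.0574 W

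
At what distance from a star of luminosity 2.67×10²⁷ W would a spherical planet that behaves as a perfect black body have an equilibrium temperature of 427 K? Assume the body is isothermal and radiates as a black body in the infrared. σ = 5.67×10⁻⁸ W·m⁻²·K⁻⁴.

For an isothermal black-emitting sphere, (1−a)S·πr² = σ·4πr²·T⁴ ⇒ S = 4σT⁴/(1−a).
S = 4·5.67×10⁻⁸·(427)⁴/1.00 = 7540 W/m².
Flux falls as S = L/(4πd²), so d = √(L/(4πS)) = √(2.67×10²⁷/(4π·7540)).

d ≈ 1.68×10¹¹ m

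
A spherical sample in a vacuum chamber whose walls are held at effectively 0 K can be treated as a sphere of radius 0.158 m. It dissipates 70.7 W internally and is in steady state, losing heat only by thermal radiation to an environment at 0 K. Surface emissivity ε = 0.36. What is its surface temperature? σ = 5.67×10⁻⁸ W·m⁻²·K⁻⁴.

T ≈ 324 K

Steady state: internal power = radiated power, P = εσA T⁴.
Radiating area A = 4πr² = 0.3137 m².
T⁴ = P/(εσA) = 70.7/(0.36·5.67×10⁻⁸·0.3137) = 1.104×10¹⁰ K⁴.
T = (1.104×10¹⁰)^(1/4).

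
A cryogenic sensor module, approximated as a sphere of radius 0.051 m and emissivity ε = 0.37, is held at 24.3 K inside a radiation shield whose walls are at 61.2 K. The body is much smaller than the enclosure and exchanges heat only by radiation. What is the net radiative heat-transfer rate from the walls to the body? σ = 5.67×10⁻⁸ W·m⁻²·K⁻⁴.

For a small grey body in a large enclosure: P_net = εσA(T_body⁴ − T_wall⁴).
A = 4πr² = 0.03269 m²; T_body⁴ − T_wall⁴ = 3.487×10⁵ − 1.403×10⁷ = -1.368×10⁷ K⁴.
|P_net| = 0.37·5.67×10⁻⁸·0.03269·1.368×10⁷.

P_net ≈ 0.00938 W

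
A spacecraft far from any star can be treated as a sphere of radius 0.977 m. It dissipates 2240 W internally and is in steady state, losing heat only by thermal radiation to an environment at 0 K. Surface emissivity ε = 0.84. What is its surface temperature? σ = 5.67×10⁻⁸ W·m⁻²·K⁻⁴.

Steady state: internal power = radiated power, P = εσA T⁴.
Radiating area A = 4πr² = 11.99 m².
T⁴ = P/(εσA) = 2240/(0.84·5.67×10⁻⁸·11.99) = 3.921×10⁹ K⁴.
T = (3.921×10⁹)^(1/4).

T ≈ 250 K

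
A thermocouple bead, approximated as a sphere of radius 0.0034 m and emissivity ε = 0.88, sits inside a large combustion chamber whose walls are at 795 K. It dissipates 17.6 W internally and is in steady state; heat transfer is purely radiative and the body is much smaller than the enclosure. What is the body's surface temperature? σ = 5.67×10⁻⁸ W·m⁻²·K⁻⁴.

T ≈ 1300 K

For a small grey body in a large enclosure, net radiated power = εσA(T⁴ − T_w⁴).
Steady state: P = εσA(T⁴ − T_w⁴) with A = 4πr² = 1.453×10⁻⁴ m².
T⁴ = P/(εσA) + T_w⁴ = 17.6/(0.88·5.67×10⁻⁸·1.453×10⁻⁴) + (795)⁴
    = 2.428×10¹² + 3.995×10¹¹ = 2.828×10¹² K⁴.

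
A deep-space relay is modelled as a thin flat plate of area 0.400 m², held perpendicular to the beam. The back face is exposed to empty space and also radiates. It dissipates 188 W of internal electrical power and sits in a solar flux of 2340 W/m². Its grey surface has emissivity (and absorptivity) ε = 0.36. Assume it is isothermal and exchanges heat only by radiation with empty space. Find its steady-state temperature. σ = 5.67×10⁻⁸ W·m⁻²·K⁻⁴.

T ≈ 423 K

At steady state, absorbed solar power + internal power = radiated power.
Absorbed: α·S·A_cross = 0.36·2340·0.4000 = 337.0 W (cross-section A).
Total input = 337.0 + 188 = 525.0 W.
Radiated: εσ·A_surf·T⁴ with A_surf = 2A = 0.8000 m².
T⁴ = 525.0/(0.36·5.67×10⁻⁸·0.8000) = 3.215×10¹⁰ K⁴.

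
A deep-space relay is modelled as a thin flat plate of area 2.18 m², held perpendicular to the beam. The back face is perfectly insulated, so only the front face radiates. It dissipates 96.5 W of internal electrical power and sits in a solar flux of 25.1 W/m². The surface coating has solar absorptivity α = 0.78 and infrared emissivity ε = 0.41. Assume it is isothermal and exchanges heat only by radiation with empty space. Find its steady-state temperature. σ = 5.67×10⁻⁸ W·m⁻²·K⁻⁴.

At steady state, absorbed solar power + internal power = radiated power.
Absorbed: α·S·A_cross = 0.78·25.1·2.180 = 42.68 W (cross-section A).
Total input = 42.68 + 96.5 = 139.2 W.
Radiated: εσ·A_surf·T⁴ with A_surf = A = 2.180 m².
T⁴ = 139.2/(0.41·5.67×10⁻⁸·2.180) = 2.746×10⁹ K⁴.

T ≈ 229 K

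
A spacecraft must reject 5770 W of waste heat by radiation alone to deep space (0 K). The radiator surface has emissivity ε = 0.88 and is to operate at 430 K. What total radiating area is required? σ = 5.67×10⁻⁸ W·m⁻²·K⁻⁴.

A ≈ 3.38 m²

P = εσA T⁴ ⇒ A = P/(εσT⁴).
T⁴ = 3.419×10¹⁰ K⁴.
A = 5770/(0.88 × 5.67×10⁻⁸ × 3.419×10¹⁰).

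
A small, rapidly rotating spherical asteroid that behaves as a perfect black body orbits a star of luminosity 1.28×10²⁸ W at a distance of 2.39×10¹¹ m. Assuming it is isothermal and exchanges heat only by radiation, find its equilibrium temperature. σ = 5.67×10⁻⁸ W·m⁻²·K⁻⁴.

First find the stellar flux at distance d: S = L/(4πd²) = 1.28×10²⁸/(4π·(2.39×10¹¹)²) = 17830 W/m².
For an isothermal sphere, absorbed (1−a)S·πr² = emitted σ·4πr²·T⁴, so T⁴ = (1−a)S/(4σ).
T⁴ = 1.00·17830/(4·5.67×10⁻⁸) = 7.863×10¹⁰ K⁴.

T ≈ 530 K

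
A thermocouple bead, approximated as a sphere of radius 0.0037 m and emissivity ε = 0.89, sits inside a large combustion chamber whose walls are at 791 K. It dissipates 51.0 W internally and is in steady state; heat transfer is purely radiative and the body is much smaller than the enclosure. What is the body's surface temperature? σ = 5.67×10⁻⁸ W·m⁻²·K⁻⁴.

For a small grey body in a large enclosure, net radiated power = εσA(T⁴ − T_w⁴).
Steady state: P = εσA(T⁴ − T_w⁴) with A = 4πr² = 1.720×10⁻⁴ m².
T⁴ = P/(εσA) + T_w⁴ = 51.0/(0.89·5.67×10⁻⁸·1.720×10⁻⁴) + (791)⁴
    = 5.875×10¹² + 3.915×10¹¹ = 6.266×10¹² K⁴.

T ≈ 1580 K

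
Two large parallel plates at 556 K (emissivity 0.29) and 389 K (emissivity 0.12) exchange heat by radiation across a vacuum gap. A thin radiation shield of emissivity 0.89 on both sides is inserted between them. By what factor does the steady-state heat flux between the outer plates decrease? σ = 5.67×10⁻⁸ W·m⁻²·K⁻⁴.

Without shield: q₀ = σΔ(T⁴)/(1/ε₁+1/ε₂−1) with denominator 10.78.
With shield the two gaps are in series; the resistances add: (1/ε₁+1/ε_s−1)+(1/ε_s+1/ε₂−1) = 3.572+8.457 = 12.03.
Heat-flux ratio q₀/q = 12.03/10.78.

factor ≈ 1.12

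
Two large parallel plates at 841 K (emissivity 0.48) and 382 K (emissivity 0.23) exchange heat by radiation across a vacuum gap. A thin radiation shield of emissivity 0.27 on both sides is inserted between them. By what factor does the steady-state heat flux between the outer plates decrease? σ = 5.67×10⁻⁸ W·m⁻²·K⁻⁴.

Without shield: q₀ = σΔ(T⁴)/(1/ε₁+1/ε₂−1) with denominator 5.431.
With shield the two gaps are in series; the resistances add: (1/ε₁+1/ε_s−1)+(1/ε_s+1/ε₂−1) = 4.787+7.052 = 11.84.
Heat-flux ratio q₀/q = 11.84/5.431.

factor ≈ 2.18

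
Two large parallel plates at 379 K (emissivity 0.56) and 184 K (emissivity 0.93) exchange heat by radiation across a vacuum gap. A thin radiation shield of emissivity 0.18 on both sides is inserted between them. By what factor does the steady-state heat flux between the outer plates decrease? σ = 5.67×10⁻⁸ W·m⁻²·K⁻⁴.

factor ≈ 6.43

Without shield: q₀ = σΔ(T⁴)/(1/ε₁+1/ε₂−1) with denominator 1.861.
With shield the two gaps are in series; the resistances add: (1/ε₁+1/ε_s−1)+(1/ε_s+1/ε₂−1) = 6.341+5.631 = 11.97.
Heat-flux ratio q₀/q = 11.97/1.861.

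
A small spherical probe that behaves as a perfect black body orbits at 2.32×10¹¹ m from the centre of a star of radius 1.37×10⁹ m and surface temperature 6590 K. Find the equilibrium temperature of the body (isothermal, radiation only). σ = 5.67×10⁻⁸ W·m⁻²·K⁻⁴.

T ≈ 358 K

The star's surface emits σT_*⁴; at distance d the flux is S = σT_*⁴(R_*/d)².
S = 5.67×10⁻⁸·(6590)⁴·(1.37×10⁹/2.32×10¹¹)² = 3729 W/m².
For an isothermal sphere T⁴ = (1−a)S/(4σ) = 1.644×10¹⁰ K⁴.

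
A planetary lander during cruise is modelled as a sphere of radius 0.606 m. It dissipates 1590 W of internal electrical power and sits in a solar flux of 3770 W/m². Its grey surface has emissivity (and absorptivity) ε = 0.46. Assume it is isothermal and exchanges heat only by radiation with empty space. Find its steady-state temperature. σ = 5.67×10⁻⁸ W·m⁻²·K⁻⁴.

T ≈ 416 K

At steady state, absorbed solar power + internal power = radiated power.
Absorbed: α·S·A_cross = 0.46·3770·1.154 = 2001 W (cross-section πr²).
Total input = 2001 + 1590 = 3591 W.
Radiated: εσ·A_surf·T⁴ with A_surf = 4πr² = 4.615 m².
T⁴ = 3591/(0.46·5.67×10⁻⁸·4.615) = 2.983×10¹⁰ K⁴.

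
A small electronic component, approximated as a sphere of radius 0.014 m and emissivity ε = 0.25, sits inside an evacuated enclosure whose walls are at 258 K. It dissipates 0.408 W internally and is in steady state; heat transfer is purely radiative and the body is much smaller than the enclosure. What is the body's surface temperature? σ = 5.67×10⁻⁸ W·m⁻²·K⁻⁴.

T ≈ 356 K

For a small grey body in a large enclosure, net radiated power = εσA(T⁴ − T_w⁴).
Steady state: P = εσA(T⁴ − T_w⁴) with A = 4πr² = 0.002463 m².
T⁴ = P/(εσA) + T_w⁴ = 0.408/(0.25·5.67×10⁻⁸·0.002463) + (258)⁴
    = 1.169×10¹⁰ + 4.431×10⁹ = 1.612×10¹⁰ K⁴.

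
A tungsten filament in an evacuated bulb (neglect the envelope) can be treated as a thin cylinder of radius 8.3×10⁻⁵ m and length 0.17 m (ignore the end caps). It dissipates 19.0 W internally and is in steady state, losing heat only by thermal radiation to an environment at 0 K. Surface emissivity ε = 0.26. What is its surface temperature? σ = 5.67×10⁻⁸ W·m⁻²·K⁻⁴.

T ≈ 1950 K

Steady state: internal power = radiated power, P = εσA T⁴.
Radiating area A = 2πrL = 8.866×10⁻⁵ m².
T⁴ = P/(εσA) = 19.0/(0.26·5.67×10⁻⁸·8.866×10⁻⁵) = 1.454×10¹³ K⁴.
T = (1.454×10¹³)^(1/4).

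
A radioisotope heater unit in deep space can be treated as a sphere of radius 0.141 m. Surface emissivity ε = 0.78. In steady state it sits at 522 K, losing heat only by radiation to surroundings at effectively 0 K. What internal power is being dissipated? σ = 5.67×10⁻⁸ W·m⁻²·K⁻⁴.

P ≈ 820 W

Steady state: P = εσA T⁴.
A = 4πr² = 0.2498 m²; T⁴ = (522)⁴ = 7.425×10¹⁰ K⁴.
P = 0.78 × 5.67×10⁻⁸ × 0.2498 × 7.425×10¹⁰.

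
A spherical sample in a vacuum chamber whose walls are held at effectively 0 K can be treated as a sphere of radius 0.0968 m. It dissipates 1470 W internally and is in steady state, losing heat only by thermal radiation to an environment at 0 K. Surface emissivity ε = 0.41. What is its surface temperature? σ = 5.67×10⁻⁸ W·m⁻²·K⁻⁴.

T ≈ 856 K

Steady state: internal power = radiated power, P = εσA T⁴.
Radiating area A = 4πr² = 0.1177 m².
T⁴ = P/(εσA) = 1470/(0.41·5.67×10⁻⁸·0.1177) = 5.370×10¹¹ K⁴.
T = (5.370×10¹¹)^(1/4).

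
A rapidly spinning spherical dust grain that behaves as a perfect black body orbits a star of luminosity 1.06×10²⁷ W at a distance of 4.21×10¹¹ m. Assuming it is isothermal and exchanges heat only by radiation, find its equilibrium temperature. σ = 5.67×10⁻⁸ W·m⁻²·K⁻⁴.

T ≈ 214 K

First find the stellar flux at distance d: S = L/(4πd²) = 1.06×10²⁷/(4π·(4.21×10¹¹)²) = 475.9 W/m².
For an isothermal sphere, absorbed (1−a)S·πr² = emitted σ·4πr²·T⁴, so T⁴ = (1−a)S/(4σ).
T⁴ = 1.00·475.9/(4·5.67×10⁻⁸) = 2.098×10⁹ K⁴.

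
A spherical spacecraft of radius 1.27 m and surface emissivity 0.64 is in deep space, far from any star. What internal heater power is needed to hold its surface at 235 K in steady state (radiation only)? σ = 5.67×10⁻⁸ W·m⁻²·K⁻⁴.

P = εσ·4πr²·T⁴.
4πr² = 20.27 m²; T⁴ = 3.050×10⁹ K⁴.
P = 0.64·5.67×10⁻⁸·20.27·3.050×10⁹.

P ≈ 2240 W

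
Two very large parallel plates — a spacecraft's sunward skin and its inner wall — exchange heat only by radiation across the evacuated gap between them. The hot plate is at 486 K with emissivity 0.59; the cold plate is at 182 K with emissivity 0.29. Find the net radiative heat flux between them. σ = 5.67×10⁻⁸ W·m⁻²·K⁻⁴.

For two infinite grey parallel plates, q = σ(T₁⁴ − T₂⁴)/(1/ε₁ + 1/ε₂ − 1).
T₁⁴ − T₂⁴ = 5.579×10¹⁰ − 1.097×10⁹ = 5.469×10¹⁰ K⁴.
1/ε₁ + 1/ε₂ − 1 = 1.695 + 3.448 − 1 = 4.143.
q = 5.67×10⁻⁸ × 5.469×10¹⁰ / 4.143.

q ≈ 748 W/m²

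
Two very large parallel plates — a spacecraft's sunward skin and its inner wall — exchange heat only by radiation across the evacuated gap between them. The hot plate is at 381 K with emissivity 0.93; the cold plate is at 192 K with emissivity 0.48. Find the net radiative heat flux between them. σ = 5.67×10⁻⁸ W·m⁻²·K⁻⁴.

q ≈ 518 W/m²

For two infinite grey parallel plates, q = σ(T₁⁴ − T₂⁴)/(1/ε₁ + 1/ε₂ − 1).
T₁⁴ − T₂⁴ = 2.107×10¹⁰ − 1.359×10⁹ = 1.971×10¹⁰ K⁴.
1/ε₁ + 1/ε₂ − 1 = 1.075 + 2.083 − 1 = 2.159.
q = 5.67×10⁻⁸ × 1.971×10¹⁰ / 2.159.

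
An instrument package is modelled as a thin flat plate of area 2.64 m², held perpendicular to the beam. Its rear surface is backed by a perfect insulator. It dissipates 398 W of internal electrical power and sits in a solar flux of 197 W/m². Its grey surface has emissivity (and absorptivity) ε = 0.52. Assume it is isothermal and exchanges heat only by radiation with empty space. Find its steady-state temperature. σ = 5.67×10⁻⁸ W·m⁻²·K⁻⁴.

At steady state, absorbed solar power + internal power = radiated power.
Absorbed: α·S·A_cross = 0.52·197·2.640 = 270.4 W (cross-section A).
Total input = 270.4 + 398 = 668.4 W.
Radiated: εσ·A_surf·T⁴ with A_surf = A = 2.640 m².
T⁴ = 668.4/(0.52·5.67×10⁻⁸·2.640) = 8.588×10⁹ K⁴.

T ≈ 304 K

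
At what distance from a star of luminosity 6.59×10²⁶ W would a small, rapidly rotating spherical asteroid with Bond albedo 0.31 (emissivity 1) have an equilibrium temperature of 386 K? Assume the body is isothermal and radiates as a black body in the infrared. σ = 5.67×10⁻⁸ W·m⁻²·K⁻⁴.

For an isothermal black-emitting sphere, (1−a)S·πr² = σ·4πr²·T⁴ ⇒ S = 4σT⁴/(1−a).
S = 4·5.67×10⁻⁸·(386)⁴/0.690 = 7297 W/m².
Flux falls as S = L/(4πd²), so d = √(L/(4πS)) = √(6.59×10²⁶/(4π·7297)).

d ≈ 8.48×10¹⁰ m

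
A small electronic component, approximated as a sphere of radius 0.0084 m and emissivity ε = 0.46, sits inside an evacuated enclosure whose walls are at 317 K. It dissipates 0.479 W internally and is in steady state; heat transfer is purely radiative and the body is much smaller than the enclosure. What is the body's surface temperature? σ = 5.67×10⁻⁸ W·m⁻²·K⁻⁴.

T ≈ 419 K

For a small grey body in a large enclosure, net radiated power = εσA(T⁴ − T_w⁴).
Steady state: P = εσA(T⁴ − T_w⁴) with A = 4πr² = 8.867×10⁻⁴ m².
T⁴ = P/(εσA) + T_w⁴ = 0.479/(0.46·5.67×10⁻⁸·8.867×10⁻⁴) + (317)⁴
    = 2.071×10¹⁰ + 1.010×10¹⁰ = 3.081×10¹⁰ K⁴.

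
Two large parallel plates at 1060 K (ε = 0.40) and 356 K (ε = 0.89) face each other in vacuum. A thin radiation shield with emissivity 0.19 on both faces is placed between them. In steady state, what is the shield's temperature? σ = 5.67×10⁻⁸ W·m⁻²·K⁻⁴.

In steady state the net flux on the hot side equals that on the cold side.
σ(T₁⁴−T_s⁴)/D₁ = σ(T_s⁴−T₂⁴)/D₂, with D₁ = 1/ε₁+1/ε_s−1 = 6.763, D₂ = 1/ε_s+1/ε₂−1 = 5.387.
Solve for T_s⁴: T_s⁴ = (D₂·T₁⁴ + D₁·T₂⁴)/(D₁+D₂) = 5.687×10¹¹ K⁴.

T_s ≈ 868 K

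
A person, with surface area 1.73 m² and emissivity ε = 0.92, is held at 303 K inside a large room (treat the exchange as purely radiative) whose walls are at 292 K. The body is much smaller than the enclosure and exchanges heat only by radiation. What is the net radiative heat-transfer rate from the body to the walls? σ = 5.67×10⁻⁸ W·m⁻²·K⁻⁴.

P_net ≈ 105 W

For a small grey body in a large enclosure: P_net = εσA(T_body⁴ − T_wall⁴).
A = 1.73 m²; T_body⁴ − T_wall⁴ = 8.429×10⁹ − 7.270×10⁹ = 1.159×10⁹ K⁴.
|P_net| = 0.92·5.67×10⁻⁸·1.730·1.159×10⁹.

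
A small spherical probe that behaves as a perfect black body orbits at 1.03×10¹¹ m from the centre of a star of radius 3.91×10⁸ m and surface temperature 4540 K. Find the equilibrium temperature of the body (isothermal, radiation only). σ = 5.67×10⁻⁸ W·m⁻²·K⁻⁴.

The star's surface emits σT_*⁴; at distance d the flux is S = σT_*⁴(R_*/d)².
S = 5.67×10⁻⁸·(4540)⁴·(3.91×10⁸/1.03×10¹¹)² = 347.1 W/m².
For an isothermal sphere T⁴ = (1−a)S/(4σ) = 1.531×10⁹ K⁴.

T ≈ 198 K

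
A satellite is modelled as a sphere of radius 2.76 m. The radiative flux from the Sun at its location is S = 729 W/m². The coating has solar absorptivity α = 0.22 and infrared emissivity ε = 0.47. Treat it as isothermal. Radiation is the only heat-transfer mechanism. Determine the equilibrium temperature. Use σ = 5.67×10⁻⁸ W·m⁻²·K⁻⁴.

T ≈ 197 K

At equilibrium, absorbed power = emitted power.
Absorbing cross-section = πr² = 23.93 m²; emitting surface = 4πr² = 95.73 m² (ratio 4).
αS·A_cross = εσ·A_surf·T⁴  ⇒  T⁴ = αS/(ε·4σ).
T⁴ = 0.220·729/(0.47·4·5.67×10⁻⁸) = 1.505×10⁹ K⁴.
T = (1.505×10⁹)^(1/4).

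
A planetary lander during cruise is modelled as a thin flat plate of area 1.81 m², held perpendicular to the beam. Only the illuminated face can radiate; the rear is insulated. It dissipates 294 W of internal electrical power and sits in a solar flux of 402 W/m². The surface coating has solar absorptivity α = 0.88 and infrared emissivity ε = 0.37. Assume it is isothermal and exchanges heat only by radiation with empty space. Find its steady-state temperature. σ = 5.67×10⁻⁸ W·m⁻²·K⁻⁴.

T ≈ 396 K

At steady state, absorbed solar power + internal power = radiated power.
Absorbed: α·S·A_cross = 0.88·402·1.810 = 640.3 W (cross-section A).
Total input = 640.3 + 294 = 934.3 W.
Radiated: εσ·A_surf·T⁴ with A_surf = A = 1.810 m².
T⁴ = 934.3/(0.37·5.67×10⁻⁸·1.810) = 2.461×10¹⁰ K⁴.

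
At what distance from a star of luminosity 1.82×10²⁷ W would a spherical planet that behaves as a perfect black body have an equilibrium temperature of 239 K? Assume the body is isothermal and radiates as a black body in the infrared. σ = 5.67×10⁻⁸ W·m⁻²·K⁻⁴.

d ≈ 4.42×10¹¹ m

For an isothermal black-emitting sphere, (1−a)S·πr² = σ·4πr²·T⁴ ⇒ S = 4σT⁴/(1−a).
S = 4·5.67×10⁻⁸·(239)⁴/1.00 = 740.0 W/m².
Flux falls as S = L/(4πd²), so d = √(L/(4πS)) = √(1.82×10²⁷/(4π·740.0)).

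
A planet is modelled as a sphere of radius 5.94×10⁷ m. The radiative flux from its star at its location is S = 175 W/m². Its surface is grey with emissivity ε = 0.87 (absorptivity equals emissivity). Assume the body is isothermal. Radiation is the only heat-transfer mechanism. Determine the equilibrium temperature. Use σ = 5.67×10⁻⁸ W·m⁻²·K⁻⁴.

T ≈ 167 K

At equilibrium, absorbed power = emitted power.
Absorbing cross-section = πr² = 1.108×10¹⁶ m²; emitting surface = 4πr² = 4.434×10¹⁶ m² (ratio 4).
εS·A_cross = εσ·A_surf·T⁴  ⇒  T⁴ = S/(4σ)   (ε cancels).
T⁴ = 175/(4·5.67×10⁻⁸) = 7.716×10⁸ K⁴.
T = (7.716×10⁸)^(1/4).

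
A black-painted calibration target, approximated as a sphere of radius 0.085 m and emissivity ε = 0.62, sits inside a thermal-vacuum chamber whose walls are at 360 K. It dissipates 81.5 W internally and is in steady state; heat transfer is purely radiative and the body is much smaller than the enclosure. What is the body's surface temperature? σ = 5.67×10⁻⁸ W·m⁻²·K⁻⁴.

For a small grey body in a large enclosure, net radiated power = εσA(T⁴ − T_w⁴).
Steady state: P = εσA(T⁴ − T_w⁴) with A = 4πr² = 0.09079 m².
T⁴ = P/(εσA) + T_w⁴ = 81.5/(0.62·5.67×10⁻⁸·0.09079) + (360)⁴
    = 2.553×10¹⁰ + 1.680×10¹⁰ = 4.233×10¹⁰ K⁴.

T ≈ 454 K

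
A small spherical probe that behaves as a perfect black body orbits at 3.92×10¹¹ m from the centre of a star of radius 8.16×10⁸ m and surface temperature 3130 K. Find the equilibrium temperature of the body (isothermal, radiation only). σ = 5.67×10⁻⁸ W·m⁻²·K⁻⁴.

The star's surface emits σT_*⁴; at distance d the flux is S = σT_*⁴(R_*/d)².
S = 5.67×10⁻⁸·(3130)⁴·(8.16×10⁸/3.92×10¹¹)² = 23.58 W/m².
For an isothermal sphere T⁴ = (1−a)S/(4σ) = 1.040×10⁸ K⁴.

T ≈ 101 K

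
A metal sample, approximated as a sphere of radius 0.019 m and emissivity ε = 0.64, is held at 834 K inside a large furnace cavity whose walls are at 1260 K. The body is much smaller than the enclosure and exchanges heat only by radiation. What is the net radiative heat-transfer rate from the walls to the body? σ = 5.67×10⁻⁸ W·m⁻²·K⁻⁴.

For a small grey body in a large enclosure: P_net = εσA(T_body⁴ − T_wall⁴).
A = 4πr² = 0.004536 m²; T_body⁴ − T_wall⁴ = 4.838×10¹¹ − 2.520×10¹² = -2.037×10¹² K⁴.
|P_net| = 0.64·5.67×10⁻⁸·0.004536·2.037×10¹².

P_net ≈ 335 W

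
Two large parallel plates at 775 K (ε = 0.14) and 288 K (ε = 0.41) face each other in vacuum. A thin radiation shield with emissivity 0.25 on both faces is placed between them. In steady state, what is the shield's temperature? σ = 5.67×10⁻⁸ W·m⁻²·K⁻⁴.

In steady state the net flux on the hot side equals that on the cold side.
σ(T₁⁴−T_s⁴)/D₁ = σ(T_s⁴−T₂⁴)/D₂, with D₁ = 1/ε₁+1/ε_s−1 = 10.14, D₂ = 1/ε_s+1/ε₂−1 = 5.439.
Solve for T_s⁴: T_s⁴ = (D₂·T₁⁴ + D₁·T₂⁴)/(D₁+D₂) = 1.304×10¹¹ K⁴.

T_s ≈ 601 K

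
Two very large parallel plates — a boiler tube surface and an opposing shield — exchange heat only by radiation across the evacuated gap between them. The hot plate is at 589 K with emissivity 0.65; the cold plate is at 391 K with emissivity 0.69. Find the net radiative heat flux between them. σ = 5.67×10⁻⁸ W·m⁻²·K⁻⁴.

For two infinite grey parallel plates, q = σ(T₁⁴ − T₂⁴)/(1/ε₁ + 1/ε₂ − 1).
T₁⁴ − T₂⁴ = 1.204×10¹¹ − 2.337×10¹⁰ = 9.698×10¹⁰ K⁴.
1/ε₁ + 1/ε₂ − 1 = 1.538 + 1.449 − 1 = 1.988.
q = 5.67×10⁻⁸ × 9.698×10¹⁰ / 1.988.

q ≈ 2770 W/m²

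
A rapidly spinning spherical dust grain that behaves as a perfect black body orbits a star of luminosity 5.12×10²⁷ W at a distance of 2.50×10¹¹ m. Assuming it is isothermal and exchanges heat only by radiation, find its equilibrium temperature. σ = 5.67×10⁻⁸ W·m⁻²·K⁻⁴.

First find the stellar flux at distance d: S = L/(4πd²) = 5.12×10²⁷/(4π·(2.50×10¹¹)²) = 6519 W/m².
For an isothermal sphere, absorbed (1−a)S·πr² = emitted σ·4πr²·T⁴, so T⁴ = (1−a)S/(4σ).
T⁴ = 1.00·6519/(4·5.67×10⁻⁸) = 2.874×10¹⁰ K⁴.

T ≈ 412 K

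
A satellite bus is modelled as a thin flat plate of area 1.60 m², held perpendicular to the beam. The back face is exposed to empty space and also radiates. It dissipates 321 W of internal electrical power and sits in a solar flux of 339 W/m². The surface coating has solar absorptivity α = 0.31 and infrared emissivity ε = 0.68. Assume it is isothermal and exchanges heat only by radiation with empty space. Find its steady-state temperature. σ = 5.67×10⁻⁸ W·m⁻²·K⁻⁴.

T ≈ 251 K

At steady state, absorbed solar power + internal power = radiated power.
Absorbed: α·S·A_cross = 0.31·339·1.600 = 168.1 W (cross-section A).
Total input = 168.1 + 321 = 489.1 W.
Radiated: εσ·A_surf·T⁴ with A_surf = 2A = 3.200 m².
T⁴ = 489.1/(0.68·5.67×10⁻⁸·3.200) = 3.965×10⁹ K⁴.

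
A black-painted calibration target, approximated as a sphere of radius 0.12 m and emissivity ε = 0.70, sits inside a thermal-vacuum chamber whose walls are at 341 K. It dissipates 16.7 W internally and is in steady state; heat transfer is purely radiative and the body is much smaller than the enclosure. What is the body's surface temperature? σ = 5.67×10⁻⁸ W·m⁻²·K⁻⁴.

T ≈ 355 K

For a small grey body in a large enclosure, net radiated power = εσA(T⁴ − T_w⁴).
Steady state: P = εσA(T⁴ − T_w⁴) with A = 4πr² = 0.1810 m².
T⁴ = P/(εσA) + T_w⁴ = 16.7/(0.70·5.67×10⁻⁸·0.1810) + (341)⁴
    = 2.325×10⁹ + 1.352×10¹⁰ = 1.585×10¹⁰ K⁴.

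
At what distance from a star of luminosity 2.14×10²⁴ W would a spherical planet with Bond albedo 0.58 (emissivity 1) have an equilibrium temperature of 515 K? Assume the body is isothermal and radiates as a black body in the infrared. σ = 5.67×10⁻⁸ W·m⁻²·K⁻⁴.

d ≈ 2.12×10⁹ m

For an isothermal black-emitting sphere, (1−a)S·πr² = σ·4πr²·T⁴ ⇒ S = 4σT⁴/(1−a).
S = 4·5.67×10⁻⁸·(515)⁴/0.420 = 37990 W/m².
Flux falls as S = L/(4πd²), so d = √(L/(4πS)) = √(2.14×10²⁴/(4π·37990)).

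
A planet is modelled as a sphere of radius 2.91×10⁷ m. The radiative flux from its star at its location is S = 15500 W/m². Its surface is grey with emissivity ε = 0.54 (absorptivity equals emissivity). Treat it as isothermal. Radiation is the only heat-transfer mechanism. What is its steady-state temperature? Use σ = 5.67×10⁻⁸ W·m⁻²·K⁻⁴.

At equilibrium, absorbed power = emitted power.
Absorbing cross-section = πr² = 2.660×10¹⁵ m²; emitting surface = 4πr² = 1.064×10¹⁶ m² (ratio 4).
εS·A_cross = εσ·A_surf·T⁴  ⇒  T⁴ = S/(4σ)   (ε cancels).
T⁴ = 15500/(4·5.67×10⁻⁸) = 6.834×10¹⁰ K⁴.
T = (6.834×10¹⁰)^(1/4).

T ≈ 511 K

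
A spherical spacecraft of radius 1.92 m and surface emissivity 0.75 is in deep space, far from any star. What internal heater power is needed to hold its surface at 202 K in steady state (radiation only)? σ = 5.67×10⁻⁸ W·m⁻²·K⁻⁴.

P = εσ·4πr²·T⁴.
4πr² = 46.32 m²; T⁴ = 1.665×10⁹ K⁴.
P = 0.75·5.67×10⁻⁸·46.32·1.665×10⁹.

P ≈ 3280 W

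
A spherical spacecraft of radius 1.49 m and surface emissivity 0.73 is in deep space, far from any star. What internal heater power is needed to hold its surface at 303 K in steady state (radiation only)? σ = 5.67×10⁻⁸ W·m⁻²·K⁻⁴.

P ≈ 9730 W

P = εσ·4πr²·T⁴.
4πr² = 27.90 m²; T⁴ = 8.429×10⁹ K⁴.
P = 0.73·5.67×10⁻⁸·27.90·8.429×10⁹.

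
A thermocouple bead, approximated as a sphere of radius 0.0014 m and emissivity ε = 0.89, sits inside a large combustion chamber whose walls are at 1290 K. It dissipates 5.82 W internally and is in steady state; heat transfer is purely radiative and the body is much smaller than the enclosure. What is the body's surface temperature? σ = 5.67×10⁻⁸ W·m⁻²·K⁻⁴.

T ≈ 1650 K

For a small grey body in a large enclosure, net radiated power = εσA(T⁴ − T_w⁴).
Steady state: P = εσA(T⁴ − T_w⁴) with A = 4πr² = 2.463×10⁻⁵ m².
T⁴ = P/(εσA) + T_w⁴ = 5.82/(0.89·5.67×10⁻⁸·2.463×10⁻⁵) + (1290)⁴
    = 4.683×10¹² + 2.769×10¹² = 7.452×10¹² K⁴.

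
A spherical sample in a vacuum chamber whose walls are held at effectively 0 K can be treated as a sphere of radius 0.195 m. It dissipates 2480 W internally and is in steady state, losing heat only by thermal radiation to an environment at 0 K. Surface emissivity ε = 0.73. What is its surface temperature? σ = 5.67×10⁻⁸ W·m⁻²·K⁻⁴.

Steady state: internal power = radiated power, P = εσA T⁴.
Radiating area A = 4πr² = 0.4778 m².
T⁴ = P/(εσA) = 2480/(0.73·5.67×10⁻⁸·0.4778) = 1.254×10¹¹ K⁴.
T = (1.254×10¹¹)^(1/4).

T ≈ 595 K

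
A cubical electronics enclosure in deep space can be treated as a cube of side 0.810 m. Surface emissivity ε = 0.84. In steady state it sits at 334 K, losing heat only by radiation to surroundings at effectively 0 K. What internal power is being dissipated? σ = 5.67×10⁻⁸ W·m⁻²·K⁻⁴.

Steady state: P = εσA T⁴.
A = 6L² = 3.937 m²; T⁴ = (334)⁴ = 1.244×10¹⁰ K⁴.
P = 0.84 × 5.67×10⁻⁸ × 3.937 × 1.244×10¹⁰.

P ≈ 2330 W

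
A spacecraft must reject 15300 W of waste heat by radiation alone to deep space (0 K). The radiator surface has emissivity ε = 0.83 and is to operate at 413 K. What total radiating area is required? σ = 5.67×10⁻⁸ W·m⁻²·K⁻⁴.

P = εσA T⁴ ⇒ A = P/(εσT⁴).
T⁴ = 2.909×10¹⁰ K⁴.
A = 15300/(0.83 × 5.67×10⁻⁸ × 2.909×10¹⁰).

A ≈ 11.2 m²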